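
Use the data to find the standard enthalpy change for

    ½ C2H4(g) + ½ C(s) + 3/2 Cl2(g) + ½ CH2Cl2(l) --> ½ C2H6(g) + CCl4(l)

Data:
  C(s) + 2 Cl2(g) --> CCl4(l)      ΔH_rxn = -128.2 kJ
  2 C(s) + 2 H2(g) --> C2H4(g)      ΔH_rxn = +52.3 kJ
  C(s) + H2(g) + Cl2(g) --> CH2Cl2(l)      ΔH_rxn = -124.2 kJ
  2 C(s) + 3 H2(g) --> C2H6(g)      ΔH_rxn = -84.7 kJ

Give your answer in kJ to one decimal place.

equation 1 as written: -128.2 kJ
equation 2 reversed and × 1/2: (-1/2)·(+52.3) = -26.15 kJ
equation 3 reversed and × 1/2: (-1/2)·(-124.2) = +62.1 kJ
equation 4 × 1/2: (1/2)·(-84.7) = -42.35 kJ
ΔH_rxn = (1)·(-128.2) + (-1/2)·(+52.3) + (-1/2)·(-124.2) + (1/2)·(-84.7) = -134.6 kJ

ΔH_rxn = -134.6 kJ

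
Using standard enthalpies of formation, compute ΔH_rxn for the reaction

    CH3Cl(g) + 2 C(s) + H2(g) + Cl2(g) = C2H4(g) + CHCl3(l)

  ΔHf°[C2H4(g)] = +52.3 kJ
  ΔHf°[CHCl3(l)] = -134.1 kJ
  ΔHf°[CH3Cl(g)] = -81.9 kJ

ΔH°rxn = Σ nΔHf°(products) − Σ nΔHf°(reactants).
Products: 1·(+52.3) + 1·(-134.1) = -81.8
Reactants: 1·(-81.9) + 2·(+0.0) + 1·(+0.0) + 1·(+0.0) = -81.9
ΔH_rxn = (-81.8) − (-81.9) = 0.1 kJ

ΔH_rxn = 0.1 kJ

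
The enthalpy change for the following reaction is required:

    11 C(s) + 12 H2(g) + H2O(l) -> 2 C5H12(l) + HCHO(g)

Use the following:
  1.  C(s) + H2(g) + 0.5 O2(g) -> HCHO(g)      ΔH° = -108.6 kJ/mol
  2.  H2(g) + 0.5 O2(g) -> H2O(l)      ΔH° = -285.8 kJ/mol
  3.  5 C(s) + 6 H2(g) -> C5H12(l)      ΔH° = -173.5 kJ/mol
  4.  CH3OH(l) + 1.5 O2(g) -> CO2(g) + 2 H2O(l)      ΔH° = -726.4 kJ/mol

ΔH° = -169.8 kJ/mol

eq. 1 as written: -108.6 kJ/mol
eq. 2 reversed: +285.8 kJ/mol
eq. 3 × 2: (2)·(-173.5) = -347.0 kJ/mol
eq. 4: not needed.
Summing the manipulated equations, ΔH° = (-108.6) + (+285.8) + (-347.0) = -169.8 kJ/mol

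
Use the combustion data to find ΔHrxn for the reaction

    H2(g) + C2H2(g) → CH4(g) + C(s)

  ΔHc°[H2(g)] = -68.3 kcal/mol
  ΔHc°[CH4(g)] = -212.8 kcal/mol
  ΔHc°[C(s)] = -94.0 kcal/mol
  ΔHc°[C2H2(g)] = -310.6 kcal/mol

ΔHrxn = -72.1 kcal/mol

With combustion enthalpies, reactants minus products:
= [1·(-68.3) + 1·(-310.6)] − [1·(-212.8) + 1·(-94.0)]
= -72.1 kcal/mol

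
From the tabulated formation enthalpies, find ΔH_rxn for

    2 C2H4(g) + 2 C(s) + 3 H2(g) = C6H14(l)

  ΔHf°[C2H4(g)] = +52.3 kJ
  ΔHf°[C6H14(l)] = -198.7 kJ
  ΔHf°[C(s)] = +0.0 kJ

ΔH_rxn = -303.3 kJ

Products: 1·(-198.7) = -198.7
Reactants: 2·(+52.3) + 2·(+0.0) + 3·(+0.0) = +104.6
ΔH_rxn = (-198.7) − (+104.6) = -303.3 kJ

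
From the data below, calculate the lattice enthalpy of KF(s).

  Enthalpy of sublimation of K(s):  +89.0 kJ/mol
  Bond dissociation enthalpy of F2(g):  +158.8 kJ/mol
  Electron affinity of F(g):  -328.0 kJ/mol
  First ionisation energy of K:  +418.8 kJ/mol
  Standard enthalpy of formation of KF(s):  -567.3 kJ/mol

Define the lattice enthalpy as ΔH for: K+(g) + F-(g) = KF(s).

ΔHf° = 1·ΔHsub + 1·(ΣIE) + 1/2·D(F2) + 1·EA + U
-567.3 = 1·(+89.0) + 1·(+418.8) + 1/2·(+158.8) + 1·(-328.0) + U
U = -567.3 − (+259.2) = -826.5 kJ/mol

U = -826.5 kJ/mol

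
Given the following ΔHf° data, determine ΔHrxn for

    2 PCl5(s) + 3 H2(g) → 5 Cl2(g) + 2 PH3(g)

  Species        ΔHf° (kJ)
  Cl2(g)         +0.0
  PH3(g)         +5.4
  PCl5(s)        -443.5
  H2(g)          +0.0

ΔHrxn = 897.8 kJ

ΔH°rxn = Σ nΔHf°(products) − Σ nΔHf°(reactants).
Products: 5·(+0.0) + 2·(+5.4) = +10.8
Reactants: 2·(-443.5) + 3·(+0.0) = -887.0
ΔHrxn = (+10.8) − (-887.0) = 897.8 kJ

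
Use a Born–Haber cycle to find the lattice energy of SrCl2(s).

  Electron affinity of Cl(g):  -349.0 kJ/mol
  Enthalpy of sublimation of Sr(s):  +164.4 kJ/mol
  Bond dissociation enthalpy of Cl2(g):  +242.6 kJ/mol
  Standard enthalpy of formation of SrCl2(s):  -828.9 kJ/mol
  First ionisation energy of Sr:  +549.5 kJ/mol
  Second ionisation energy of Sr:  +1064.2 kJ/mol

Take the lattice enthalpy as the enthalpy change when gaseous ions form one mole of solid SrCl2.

U = -2151.6 kJ/mol

ΔHf° = 1·ΔHsub + 1·(ΣIE) + 1·D(Cl2) + 2·EA + U
-828.9 = 1·(+164.4) + 1·(+1613.7) + 1·(+242.6) + 2·(-349.0) + U
U = -828.9 − (+1322.7) = -2151.6 kJ/mol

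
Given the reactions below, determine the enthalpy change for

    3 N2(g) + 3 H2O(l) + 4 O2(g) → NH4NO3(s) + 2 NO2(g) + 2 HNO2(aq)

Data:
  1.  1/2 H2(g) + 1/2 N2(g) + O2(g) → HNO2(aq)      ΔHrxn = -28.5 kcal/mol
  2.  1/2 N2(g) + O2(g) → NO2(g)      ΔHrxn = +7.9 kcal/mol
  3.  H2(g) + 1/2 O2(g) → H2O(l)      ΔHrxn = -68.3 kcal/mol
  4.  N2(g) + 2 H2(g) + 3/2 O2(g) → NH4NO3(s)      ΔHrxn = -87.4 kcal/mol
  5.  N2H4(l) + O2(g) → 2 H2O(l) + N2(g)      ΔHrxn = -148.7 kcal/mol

ΔHrxn = 76.3 kcal/mol

eq. 1 × 2 (×2 to match 2 HNO2(aq) in the target): (2)·(-28.5) = -57.0 kcal/mol
eq. 2 × 2 (scale by 2 for the 2 NO2(g)): (2)·(+7.9) = +15.8 kcal/mol
eq. 3 reversed and × 3: (-3)·(-68.3) = +204.9 kcal/mol
eq. 4 as written (NH4NO3(s) already on the product side): -87.4 kcal/mol
eq. 5: not needed (N2H4(l) appears nowhere else).
ΔHrxn = (-57.0) + (+15.8) + (+204.9) + (-87.4) = 76.3 kcal/mol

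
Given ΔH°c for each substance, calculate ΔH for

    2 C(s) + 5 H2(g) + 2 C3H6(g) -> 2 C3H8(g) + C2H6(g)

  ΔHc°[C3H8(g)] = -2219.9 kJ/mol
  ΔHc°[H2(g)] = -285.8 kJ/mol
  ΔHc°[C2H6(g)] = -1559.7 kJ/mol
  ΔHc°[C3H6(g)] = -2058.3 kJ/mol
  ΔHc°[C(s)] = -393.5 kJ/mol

ΔH = -333.1 kJ/mol

With combustion enthalpies, reactants minus products:
= [2·(-393.5) + 5·(-285.8) + 2·(-2058.3)] − [2·(-2219.9) + 1·(-1559.7)]
= -333.1 kJ/mol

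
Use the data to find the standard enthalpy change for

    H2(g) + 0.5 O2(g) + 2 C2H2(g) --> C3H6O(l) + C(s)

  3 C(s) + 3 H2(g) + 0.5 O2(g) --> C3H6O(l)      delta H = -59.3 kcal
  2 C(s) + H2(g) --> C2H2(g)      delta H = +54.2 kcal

equation 1 as written (C3H6O(l) already on the product side): -59.3 kcal
equation 2 reversed and × 2 (reverse to put C2H2(g) on the reactant side; scale by 2 for the 2 C2H2(g)): (-2)·(+54.2) = -108.4 kcal
Since enthalpy is a state function, delta H = (1)·(-59.3) + (-2)·(+54.2) = -167.7 kcal

delta H = -167.7 kcal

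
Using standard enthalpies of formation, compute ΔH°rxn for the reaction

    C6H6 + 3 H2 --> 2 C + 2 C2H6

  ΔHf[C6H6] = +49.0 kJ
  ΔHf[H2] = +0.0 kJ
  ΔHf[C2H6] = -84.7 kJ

Products: 2·(+0.0) + 2·(-84.7) = -169.4
Reactants: 1·(+49.0) + 3·(+0.0) = +49.0
ΔH°rxn = (-169.4) − (+49.0) = -218.4 kJ

ΔH°rxn = -218.4 kJ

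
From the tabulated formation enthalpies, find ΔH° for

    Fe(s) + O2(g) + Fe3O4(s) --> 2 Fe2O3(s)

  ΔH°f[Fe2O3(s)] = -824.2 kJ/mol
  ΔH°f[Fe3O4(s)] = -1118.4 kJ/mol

ΔH° = -530.0 kJ/mol

Products: 2·(-824.2) = -1648.4
Reactants: 1·(+0.0) + 1·(+0.0) + 1·(-1118.4) = -1118.4
ΔH° = (-1648.4) − (-1118.4) = -530.0 kJ/mol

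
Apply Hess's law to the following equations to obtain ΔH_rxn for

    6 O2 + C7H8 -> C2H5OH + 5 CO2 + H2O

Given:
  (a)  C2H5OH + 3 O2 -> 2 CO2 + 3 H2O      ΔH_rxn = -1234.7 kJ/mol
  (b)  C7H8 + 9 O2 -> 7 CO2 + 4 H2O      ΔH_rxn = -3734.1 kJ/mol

(a) reversed (reverse to put C2H5OH on the product side): +1234.7 kJ/mol
(b) as written (C7H8 already on the reactant side): -3734.1 kJ/mol
ΔH_rxn = (-1)·(-1234.7) + (1)·(-3734.1) = -2499.4 kJ/mol

ΔH_rxn = -2499.4 kJ/mol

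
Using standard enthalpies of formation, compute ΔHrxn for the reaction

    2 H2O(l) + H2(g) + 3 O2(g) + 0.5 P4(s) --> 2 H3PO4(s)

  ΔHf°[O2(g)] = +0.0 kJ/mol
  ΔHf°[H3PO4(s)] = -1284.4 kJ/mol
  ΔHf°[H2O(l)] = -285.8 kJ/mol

ΔHrxn = -1997.2 kJ/mol

ΔH°rxn = Σ nΔHf°(products) − Σ nΔHf°(reactants).
Products: 2·(-1284.4) = -2568.8
Reactants: 2·(-285.8) + 1·(+0.0) + 3·(+0.0) + 1/2·(+0.0) = -571.6
ΔHrxn = (-2568.8) − (-571.6) = -1997.2 kJ/mol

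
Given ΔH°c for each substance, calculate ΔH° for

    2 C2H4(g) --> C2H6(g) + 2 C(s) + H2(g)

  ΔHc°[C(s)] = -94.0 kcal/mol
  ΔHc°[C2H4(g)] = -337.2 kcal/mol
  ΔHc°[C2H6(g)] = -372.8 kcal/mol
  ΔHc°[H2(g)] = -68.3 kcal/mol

With combustion enthalpies, reactants minus products:
= [2·(-337.2)] − [1·(-372.8) + 2·(-94.0) + 1·(-68.3)]
= -45.3 kcal/mol

ΔH° = -45.3 kcal/mol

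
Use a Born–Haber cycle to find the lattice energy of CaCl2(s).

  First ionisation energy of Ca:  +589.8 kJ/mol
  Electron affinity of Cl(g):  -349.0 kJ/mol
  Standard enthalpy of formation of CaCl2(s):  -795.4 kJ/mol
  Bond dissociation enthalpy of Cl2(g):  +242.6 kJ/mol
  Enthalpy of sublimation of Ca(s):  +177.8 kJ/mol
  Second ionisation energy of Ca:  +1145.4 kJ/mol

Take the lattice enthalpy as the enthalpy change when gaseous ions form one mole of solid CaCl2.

U = -2253.0 kJ/mol

ΔHf° = 1·ΔHsub + 1·(ΣIE) + 1·D(Cl2) + 2·EA + U
-795.4 = 1·(+177.8) + 1·(+1735.2) + 1·(+242.6) + 2·(-349.0) + U
U = -795.4 − (+1457.6) = -2253.0 kJ/mol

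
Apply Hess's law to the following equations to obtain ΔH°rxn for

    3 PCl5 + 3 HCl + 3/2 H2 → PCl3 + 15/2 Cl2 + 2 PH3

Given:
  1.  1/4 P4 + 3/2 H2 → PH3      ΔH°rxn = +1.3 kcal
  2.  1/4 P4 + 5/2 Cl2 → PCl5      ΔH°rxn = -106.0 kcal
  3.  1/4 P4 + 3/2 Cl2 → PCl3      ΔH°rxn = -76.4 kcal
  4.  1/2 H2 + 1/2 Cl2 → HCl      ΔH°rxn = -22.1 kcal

ΔH°rxn = 310.5 kcal

eq. 1 × 2 (×2 to match 2 PH3 in the target): (2)·(+1.3) = +2.6 kcal
eq. 2 reversed and × 3 (PCl5 must end up as a reactant; ×3 to match 3 PCl5 in the target): (-3)·(-106.0) = +318.0 kcal
eq. 3 as written (PCl3 already on the product side): -76.4 kcal
eq. 4 reversed and × 3 (HCl must end up as a reactant; ×3 to match 3 HCl in the target): (-3)·(-22.1) = +66.3 kcal
ΔH°rxn = (2)·(+1.3) + (-3)·(-106.0) + (1)·(-76.4) + (-3)·(-22.1) = 310.5 kcal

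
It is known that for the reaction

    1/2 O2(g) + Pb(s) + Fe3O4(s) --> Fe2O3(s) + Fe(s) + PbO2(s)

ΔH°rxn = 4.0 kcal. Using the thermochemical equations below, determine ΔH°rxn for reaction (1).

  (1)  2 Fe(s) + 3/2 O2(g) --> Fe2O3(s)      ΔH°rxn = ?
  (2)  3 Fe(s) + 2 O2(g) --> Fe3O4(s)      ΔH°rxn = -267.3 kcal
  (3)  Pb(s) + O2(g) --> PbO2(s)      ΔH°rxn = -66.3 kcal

ΔH°rxn = -197.0 kcal

(1) as written: contributes x
(2) reversed: +267.3 kcal
(3) as written: -66.3 kcal
+4.0 = (+267.3) + (-66.3) + x
x = (+4.0 − (+201.0)) / (1) = -197.0 kcal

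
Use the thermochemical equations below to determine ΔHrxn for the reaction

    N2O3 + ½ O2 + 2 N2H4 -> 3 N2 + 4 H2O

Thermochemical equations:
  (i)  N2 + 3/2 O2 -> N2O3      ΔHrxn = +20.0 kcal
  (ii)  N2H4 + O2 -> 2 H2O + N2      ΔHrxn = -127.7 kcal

(i) reversed: -20.0 kcal
(ii) × 2: (2)·(-127.7) = -255.4 kcal
ΔHrxn = (-20.0) + (-255.4) = -275.4 kcal

ΔHrxn = -275.4 kcal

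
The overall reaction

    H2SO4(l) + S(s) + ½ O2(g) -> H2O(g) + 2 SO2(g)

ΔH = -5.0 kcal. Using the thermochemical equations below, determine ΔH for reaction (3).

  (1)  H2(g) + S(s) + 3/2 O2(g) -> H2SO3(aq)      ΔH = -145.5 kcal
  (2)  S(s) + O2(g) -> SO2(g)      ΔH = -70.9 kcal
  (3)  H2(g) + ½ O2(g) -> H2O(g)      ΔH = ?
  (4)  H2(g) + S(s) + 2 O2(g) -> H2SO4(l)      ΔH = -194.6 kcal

ΔH = -57.8 kcal

(1): not needed.
(2) × 2: (2)·(-70.9) = -141.8 kcal
(3) as written: contributes x
(4) reversed: +194.6 kcal
-5.0 = (-141.8) + (+194.6) + x
x = (-5.0 − (+52.8)) / (1) = -57.8 kcal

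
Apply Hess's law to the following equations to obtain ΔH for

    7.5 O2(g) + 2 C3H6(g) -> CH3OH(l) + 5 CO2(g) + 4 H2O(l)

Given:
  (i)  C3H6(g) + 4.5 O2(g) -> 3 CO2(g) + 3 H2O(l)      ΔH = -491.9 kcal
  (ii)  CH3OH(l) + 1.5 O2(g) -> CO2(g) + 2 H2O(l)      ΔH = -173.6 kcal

ΔH = -810.2 kcal

(i) × 2: (2)·(-491.9) = -983.8 kcal
(ii) reversed: +173.6 kcal
ΔH = (2)·(-491.9) + (-1)·(-173.6) = -810.2 kcal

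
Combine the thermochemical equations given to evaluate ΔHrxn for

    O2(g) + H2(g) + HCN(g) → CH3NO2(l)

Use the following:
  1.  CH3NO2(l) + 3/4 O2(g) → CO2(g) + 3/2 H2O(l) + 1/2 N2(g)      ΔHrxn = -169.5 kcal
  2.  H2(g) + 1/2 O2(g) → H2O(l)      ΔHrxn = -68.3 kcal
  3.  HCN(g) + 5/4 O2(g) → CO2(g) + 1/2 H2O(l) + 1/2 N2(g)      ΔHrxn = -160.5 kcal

eq. 1 reversed: +169.5 kcal
eq. 2 as written: -68.3 kcal
eq. 3 as written: -160.5 kcal
By Hess's law, ΔHrxn = (-1)·(-169.5) + (1)·(-68.3) + (1)·(-160.5) = -59.3 kcal

ΔHrxn = -59.3 kcal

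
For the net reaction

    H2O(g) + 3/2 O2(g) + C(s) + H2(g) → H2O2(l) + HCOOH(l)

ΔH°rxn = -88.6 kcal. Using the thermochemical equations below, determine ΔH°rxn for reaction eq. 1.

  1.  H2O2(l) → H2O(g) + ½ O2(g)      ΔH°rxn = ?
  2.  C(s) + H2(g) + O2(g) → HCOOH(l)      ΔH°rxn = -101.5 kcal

eq. 1 reversed (H2O2(l) must end up as a product): contributes −x
eq. 2 as written (HCOOH(l) already on the product side): -101.5 kcal
-88.6 = (-101.5) − x
x = (-88.6 − (-101.5)) / (-1) = -12.9 kcal

ΔH°rxn = -12.9 kcal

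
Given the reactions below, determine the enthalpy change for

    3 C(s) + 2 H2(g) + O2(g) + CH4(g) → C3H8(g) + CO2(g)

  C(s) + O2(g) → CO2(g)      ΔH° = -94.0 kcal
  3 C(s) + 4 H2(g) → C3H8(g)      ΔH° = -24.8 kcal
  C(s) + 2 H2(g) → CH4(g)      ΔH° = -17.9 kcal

equation 1 as written (CO2(g) already on the product side): -94.0 kcal
equation 2 as written (C3H8(g) already on the product side): -24.8 kcal
equation 3 reversed (CH4(g) must end up as a reactant): +17.9 kcal
Summing the manipulated equations, ΔH° = (1)·(-94.0) + (1)·(-24.8) + (-1)·(-17.9) = -100.9 kcal

ΔH° = -100.9 kcal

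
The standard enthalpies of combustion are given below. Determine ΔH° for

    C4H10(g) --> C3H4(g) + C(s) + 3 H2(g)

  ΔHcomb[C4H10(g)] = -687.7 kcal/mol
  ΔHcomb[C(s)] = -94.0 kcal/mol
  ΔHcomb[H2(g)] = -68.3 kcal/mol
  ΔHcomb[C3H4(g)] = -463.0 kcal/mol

ΔH° = 74.2 kcal/mol

Using ΔH = Σ nΔHc°(reactants) − Σ nΔHc°(products):
= [1·(-687.7)] − [1·(-463.0) + 1·(-94.0) + 3·(-68.3)]
= 74.2 kcal/mol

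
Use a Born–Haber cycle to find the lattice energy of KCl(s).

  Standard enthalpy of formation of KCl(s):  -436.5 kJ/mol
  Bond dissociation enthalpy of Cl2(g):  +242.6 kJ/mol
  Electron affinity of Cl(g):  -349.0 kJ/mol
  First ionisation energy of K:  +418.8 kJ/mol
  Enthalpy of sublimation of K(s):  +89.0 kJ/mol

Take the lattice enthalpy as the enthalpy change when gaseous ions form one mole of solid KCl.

ΔHf° = 1·ΔHsub + 1·(ΣIE) + 1/2·D(Cl2) + 1·EA + U
-436.5 = 1·(+89.0) + 1·(+418.8) + 1/2·(+242.6) + 1·(-349.0) + U
U = -436.5 − (+280.1) = -716.6 kJ/mol

U = -716.6 kJ/mol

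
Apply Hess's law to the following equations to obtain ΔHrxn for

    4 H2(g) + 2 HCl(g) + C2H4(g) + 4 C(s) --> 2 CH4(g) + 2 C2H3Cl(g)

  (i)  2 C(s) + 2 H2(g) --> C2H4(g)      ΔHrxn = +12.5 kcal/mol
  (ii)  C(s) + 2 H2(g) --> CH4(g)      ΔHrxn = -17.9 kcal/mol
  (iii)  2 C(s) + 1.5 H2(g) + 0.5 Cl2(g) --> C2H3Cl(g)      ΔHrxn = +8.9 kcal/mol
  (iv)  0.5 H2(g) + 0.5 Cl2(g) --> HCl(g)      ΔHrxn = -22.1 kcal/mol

ΔHrxn = 13.7 kcal/mol

(i) reversed (C2H4(g) must end up as a reactant): -12.5 kcal/mol
(ii) × 2 (×2 to match 2 CH4(g) in the target): (2)·(-17.9) = -35.8 kcal/mol
(iii) × 2 (scale by 2 for the 2 C2H3Cl(g)): (2)·(+8.9) = +17.8 kcal/mol
(iv) reversed and × 2 (reverse to put HCl(g) on the reactant side; scale by 2 for the 2 HCl(g)): (-2)·(-22.1) = +44.2 kcal/mol
Summing the manipulated equations, ΔHrxn = (-12.5) + (-35.8) + (+17.8) + (+44.2) = 13.7 kcal/mol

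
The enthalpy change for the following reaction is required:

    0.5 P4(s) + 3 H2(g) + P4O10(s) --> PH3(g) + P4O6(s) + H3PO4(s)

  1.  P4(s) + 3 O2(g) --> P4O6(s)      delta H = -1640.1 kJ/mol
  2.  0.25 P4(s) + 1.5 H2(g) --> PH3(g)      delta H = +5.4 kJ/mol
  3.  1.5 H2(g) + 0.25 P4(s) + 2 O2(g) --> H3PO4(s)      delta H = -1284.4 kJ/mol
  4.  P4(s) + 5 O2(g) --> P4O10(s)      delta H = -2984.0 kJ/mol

eq. 1 as written: -1640.1 kJ/mol
eq. 2 as written: +5.4 kJ/mol
eq. 3 as written: -1284.4 kJ/mol
eq. 4 reversed: +2984.0 kJ/mol
Combining the equations, delta H = (1)·(-1640.1) + (1)·(+5.4) + (1)·(-1284.4) + (-1)·(-2984.0) = 64.9 kJ/mol

delta H = 64.9 kJ/mol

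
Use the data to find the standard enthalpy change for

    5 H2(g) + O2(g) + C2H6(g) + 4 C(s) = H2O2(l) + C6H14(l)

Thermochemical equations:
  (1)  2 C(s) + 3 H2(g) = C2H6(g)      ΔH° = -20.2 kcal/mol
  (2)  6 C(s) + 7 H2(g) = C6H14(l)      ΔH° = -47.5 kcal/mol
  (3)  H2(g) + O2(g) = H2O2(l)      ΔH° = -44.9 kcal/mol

(1) reversed: +20.2 kcal/mol
(2) as written: -47.5 kcal/mol
(3) as written: -44.9 kcal/mol
Summing the manipulated equations, ΔH° = (-1)·(-20.2) + (1)·(-47.5) + (1)·(-44.9) = -72.2 kcal/mol

ΔH° = -72.2 kcal/mol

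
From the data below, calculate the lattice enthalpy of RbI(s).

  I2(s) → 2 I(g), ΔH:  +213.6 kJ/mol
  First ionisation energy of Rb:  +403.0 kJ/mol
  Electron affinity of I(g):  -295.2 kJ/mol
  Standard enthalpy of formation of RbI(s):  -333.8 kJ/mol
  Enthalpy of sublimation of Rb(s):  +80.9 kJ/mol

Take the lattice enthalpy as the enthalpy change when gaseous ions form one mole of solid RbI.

ΔHf° = 1·ΔHsub + 1·(ΣIE) + 1/2·D(I2) + 1·EA + U
-333.8 = 1·(+80.9) + 1·(+403.0) + 1/2·(+213.6) + 1·(-295.2) + U
U = -333.8 − (+295.5) = -629.3 kJ/mol

U = -629.3 kJ/mol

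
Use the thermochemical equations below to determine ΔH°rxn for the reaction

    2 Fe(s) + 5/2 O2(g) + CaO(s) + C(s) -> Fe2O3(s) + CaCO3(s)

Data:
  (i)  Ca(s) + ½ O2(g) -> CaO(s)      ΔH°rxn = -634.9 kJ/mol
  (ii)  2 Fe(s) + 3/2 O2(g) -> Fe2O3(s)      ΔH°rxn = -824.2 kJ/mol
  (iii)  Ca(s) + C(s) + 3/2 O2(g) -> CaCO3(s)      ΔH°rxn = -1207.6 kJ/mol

ΔH°rxn = -1396.9 kJ/mol

(i) reversed (CaO(s) must end up as a reactant): +634.9 kJ/mol
(ii) as written (Fe2O3(s) already on the product side): -824.2 kJ/mol
(iii) as written (CaCO3(s) already on the product side): -1207.6 kJ/mol
Combining the equations, ΔH°rxn = (-1)·(-634.9) + (1)·(-824.2) + (1)·(-1207.6) = -1396.9 kJ/mol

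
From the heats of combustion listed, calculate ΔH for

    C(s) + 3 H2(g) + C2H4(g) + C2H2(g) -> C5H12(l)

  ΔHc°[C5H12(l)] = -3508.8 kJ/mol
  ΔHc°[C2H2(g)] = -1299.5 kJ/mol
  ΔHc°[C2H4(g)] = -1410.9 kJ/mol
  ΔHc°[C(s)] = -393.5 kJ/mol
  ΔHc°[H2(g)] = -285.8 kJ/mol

Using ΔH = Σ nΔHc°(reactants) − Σ nΔHc°(products):
= [1·(-393.5) + 3·(-285.8) + 1·(-1410.9) + 1·(-1299.5)] − [1·(-3508.8)]
= -452.5 kJ/mol

ΔH = -452.5 kJ/mol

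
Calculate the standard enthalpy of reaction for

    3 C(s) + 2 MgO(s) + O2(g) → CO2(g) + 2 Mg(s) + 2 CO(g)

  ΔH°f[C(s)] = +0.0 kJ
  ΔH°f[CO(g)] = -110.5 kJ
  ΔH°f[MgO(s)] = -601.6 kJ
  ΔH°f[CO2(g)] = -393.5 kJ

Products: 1·(-393.5) + 2·(+0.0) + 2·(-110.5) = -614.5
Reactants: 3·(+0.0) + 2·(-601.6) + 1·(+0.0) = -1203.2
ΔH_rxn = (-614.5) − (-1203.2) = 588.7 kJ

ΔH_rxn = 588.7 kJ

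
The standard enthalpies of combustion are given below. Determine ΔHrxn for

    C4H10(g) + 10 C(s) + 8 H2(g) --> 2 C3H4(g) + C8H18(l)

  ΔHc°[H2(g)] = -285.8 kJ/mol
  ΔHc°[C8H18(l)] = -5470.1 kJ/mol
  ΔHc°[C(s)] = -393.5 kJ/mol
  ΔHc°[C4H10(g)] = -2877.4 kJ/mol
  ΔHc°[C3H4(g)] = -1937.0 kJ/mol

ΔHrxn = 245.3 kJ/mol

With combustion enthalpies, reactants minus products:
= [1·(-2877.4) + 10·(-393.5) + 8·(-285.8)] − [2·(-1937.0) + 1·(-5470.1)]
= 245.3 kJ/mol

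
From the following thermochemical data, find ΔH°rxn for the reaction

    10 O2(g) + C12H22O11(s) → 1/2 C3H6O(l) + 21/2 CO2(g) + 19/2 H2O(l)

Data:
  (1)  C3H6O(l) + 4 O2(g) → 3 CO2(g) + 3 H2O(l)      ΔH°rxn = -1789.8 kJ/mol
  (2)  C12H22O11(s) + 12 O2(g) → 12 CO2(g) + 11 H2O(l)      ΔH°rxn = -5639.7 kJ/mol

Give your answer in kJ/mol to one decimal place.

(1) reversed and × 1/2: (-1/2)·(-1789.8) = +894.9 kJ/mol
(2) as written: -5639.7 kJ/mol
ΔH°rxn = (+894.9) + (-5639.7) = -4744.8 kJ/mol

ΔH°rxn = -4744.8 kJ/mol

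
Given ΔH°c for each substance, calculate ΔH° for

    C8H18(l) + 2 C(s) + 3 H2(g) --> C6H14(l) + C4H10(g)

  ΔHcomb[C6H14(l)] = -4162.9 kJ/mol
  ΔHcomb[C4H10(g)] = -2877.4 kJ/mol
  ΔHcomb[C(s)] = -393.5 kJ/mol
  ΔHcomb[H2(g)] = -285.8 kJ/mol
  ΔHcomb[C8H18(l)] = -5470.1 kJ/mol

ΔH° = -74.2 kJ/mol

Using ΔH = Σ nΔHc°(reactants) − Σ nΔHc°(products):
= [1·(-5470.1) + 2·(-393.5) + 3·(-285.8)] − [1·(-4162.9) + 1·(-2877.4)]
= -74.2 kJ/mol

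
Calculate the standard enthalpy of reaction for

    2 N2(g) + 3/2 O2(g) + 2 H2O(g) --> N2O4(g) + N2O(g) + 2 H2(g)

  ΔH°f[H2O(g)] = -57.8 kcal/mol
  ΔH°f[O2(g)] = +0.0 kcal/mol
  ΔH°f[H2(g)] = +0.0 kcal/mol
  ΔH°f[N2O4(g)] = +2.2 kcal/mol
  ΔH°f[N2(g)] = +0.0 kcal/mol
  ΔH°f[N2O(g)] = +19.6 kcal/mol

Products: 1·(+2.2) + 1·(+19.6) + 2·(+0.0) = +21.8
Reactants: 2·(+0.0) + 3/2·(+0.0) + 2·(-57.8) = -115.6
ΔHrxn = (+21.8) − (-115.6) = 137.4 kcal/mol

ΔHrxn = 137.4 kcal/mol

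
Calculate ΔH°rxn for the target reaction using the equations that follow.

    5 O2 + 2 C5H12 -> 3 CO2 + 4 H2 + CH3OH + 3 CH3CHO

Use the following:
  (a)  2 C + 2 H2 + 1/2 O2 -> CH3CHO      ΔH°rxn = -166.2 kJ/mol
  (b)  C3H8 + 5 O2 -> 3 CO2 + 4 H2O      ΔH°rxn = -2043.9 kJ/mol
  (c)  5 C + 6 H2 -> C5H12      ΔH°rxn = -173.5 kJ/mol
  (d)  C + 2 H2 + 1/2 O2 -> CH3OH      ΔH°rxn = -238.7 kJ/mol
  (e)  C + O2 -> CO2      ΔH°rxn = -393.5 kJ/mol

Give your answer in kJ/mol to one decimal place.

(a) × 3 (×3 to match 3 CH3CHO in the target): (3)·(-166.2) = -498.6 kJ/mol
(b): not needed (C3H8 appears nowhere else).
(c) reversed and × 2 (C5H12 must end up as a reactant; ×2 to match 2 C5H12 in the target): (-2)·(-173.5) = +347.0 kJ/mol
(d) as written (CH3OH already on the product side): -238.7 kJ/mol
(e) × 3: (3)·(-393.5) = -1180.5 kJ/mol
By Hess's law, ΔH°rxn = (3)·(-166.2) + (-2)·(-173.5) + (1)·(-238.7) + (3)·(-393.5) = -1570.8 kJ/mol

ΔH°rxn = -1570.8 kJ/mol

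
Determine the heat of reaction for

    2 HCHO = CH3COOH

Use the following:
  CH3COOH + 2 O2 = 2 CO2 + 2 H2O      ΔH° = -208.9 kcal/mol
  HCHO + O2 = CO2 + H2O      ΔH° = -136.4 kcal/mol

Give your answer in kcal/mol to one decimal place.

ΔH° = -63.9 kcal/mol

equation 1 reversed (reverse to put CH3COOH on the product side): +208.9 kcal/mol
equation 2 × 2 (scale by 2 for the 2 HCHO): (2)·(-136.4) = -272.8 kcal/mol
By Hess's law, ΔH° = (-1)·(-208.9) + (2)·(-136.4) = -63.9 kcal/mol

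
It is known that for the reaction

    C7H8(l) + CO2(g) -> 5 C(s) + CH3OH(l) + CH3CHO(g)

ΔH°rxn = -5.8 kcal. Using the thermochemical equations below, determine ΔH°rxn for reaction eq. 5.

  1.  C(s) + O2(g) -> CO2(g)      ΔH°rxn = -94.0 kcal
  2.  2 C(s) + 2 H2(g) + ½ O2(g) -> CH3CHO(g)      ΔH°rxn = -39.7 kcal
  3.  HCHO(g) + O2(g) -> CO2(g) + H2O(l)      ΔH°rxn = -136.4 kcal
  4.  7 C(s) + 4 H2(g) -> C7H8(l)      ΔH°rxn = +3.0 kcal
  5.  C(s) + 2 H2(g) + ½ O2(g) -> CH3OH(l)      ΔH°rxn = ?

ΔH°rxn = -57.1 kcal

eq. 1 reversed: +94.0 kcal
eq. 2 as written (CH3CHO(g) already on the product side): -39.7 kcal
eq. 3: not needed (HCHO(g) appears nowhere else).
eq. 4 reversed (C7H8(l) must end up as a reactant): -3.0 kcal
eq. 5 as written (CH3OH(l) already on the product side): contributes x
-5.8 = (+94.0) + (-39.7) + (-3.0) + x
x = (-5.8 − (+51.3)) / (1) = -57.1 kcal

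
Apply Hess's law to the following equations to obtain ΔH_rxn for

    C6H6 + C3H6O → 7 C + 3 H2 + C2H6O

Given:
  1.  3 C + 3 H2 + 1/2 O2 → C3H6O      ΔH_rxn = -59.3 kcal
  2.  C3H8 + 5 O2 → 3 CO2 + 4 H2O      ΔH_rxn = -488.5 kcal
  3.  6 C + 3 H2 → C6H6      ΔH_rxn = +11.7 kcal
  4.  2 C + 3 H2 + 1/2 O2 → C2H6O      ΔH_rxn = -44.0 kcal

eq. 1 reversed (C3H6O must end up as a reactant): +59.3 kcal
eq. 2: not needed (CO2 appears nowhere else).
eq. 3 reversed (C6H6 must end up as a reactant): -11.7 kcal
eq. 4 as written (C2H6O already on the product side): -44.0 kcal
ΔH_rxn = (-1)·(-59.3) + (-1)·(+11.7) + (1)·(-44.0) = 3.6 kcal

ΔH_rxn = 3.6 kcal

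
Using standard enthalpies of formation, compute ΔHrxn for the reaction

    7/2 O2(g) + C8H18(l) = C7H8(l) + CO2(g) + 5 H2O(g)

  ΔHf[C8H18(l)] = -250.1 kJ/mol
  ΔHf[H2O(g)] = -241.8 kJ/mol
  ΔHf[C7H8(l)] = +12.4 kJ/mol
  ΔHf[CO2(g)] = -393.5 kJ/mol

Products: 1·(+12.4) + 1·(-393.5) + 5·(-241.8) = -1590.1
Reactants: 7/2·(+0.0) + 1·(-250.1) = -250.1
ΔHrxn = (-1590.1) − (-250.1) = -1340.0 kJ/mol

ΔHrxn = -1340.0 kJ/mol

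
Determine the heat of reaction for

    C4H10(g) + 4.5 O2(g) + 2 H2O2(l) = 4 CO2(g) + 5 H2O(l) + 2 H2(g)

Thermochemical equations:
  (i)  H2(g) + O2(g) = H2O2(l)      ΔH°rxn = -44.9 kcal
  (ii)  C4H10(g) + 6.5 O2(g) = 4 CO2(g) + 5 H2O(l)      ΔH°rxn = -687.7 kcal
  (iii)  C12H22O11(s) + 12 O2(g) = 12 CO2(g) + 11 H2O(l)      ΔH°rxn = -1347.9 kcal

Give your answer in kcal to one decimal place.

(i) reversed and × 2: (-2)·(-44.9) = +89.8 kcal
(ii) as written: -687.7 kcal
(iii): not needed.
ΔH°rxn = (+89.8) + (-687.7) = -597.9 kcal

ΔH°rxn = -597.9 kcal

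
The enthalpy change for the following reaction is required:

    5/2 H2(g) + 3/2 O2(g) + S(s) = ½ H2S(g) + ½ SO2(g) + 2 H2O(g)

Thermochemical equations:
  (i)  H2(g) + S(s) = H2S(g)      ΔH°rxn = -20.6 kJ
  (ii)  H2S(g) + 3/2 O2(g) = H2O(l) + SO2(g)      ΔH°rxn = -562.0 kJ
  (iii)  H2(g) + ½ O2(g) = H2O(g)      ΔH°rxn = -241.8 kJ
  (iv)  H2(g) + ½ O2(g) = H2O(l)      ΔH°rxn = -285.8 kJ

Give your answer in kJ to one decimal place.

(i) as written (S(s) already on the reactant side): -20.6 kJ
(ii) × 1/2 (scale by 1/2 for the 1/2 SO2(g)): (1/2)·(-562.0) = -281.0 kJ
(iii) × 2 (scale by 2 for the 2 H2O(g)): (2)·(-241.8) = -483.6 kJ
(iv) reversed and × 1/2: (-1/2)·(-285.8) = +142.9 kJ
Summing the manipulated equations, ΔH°rxn = (-20.6) + (-281.0) + (-483.6) + (+142.9) = -642.3 kJ

ΔH°rxn = -642.3 kJ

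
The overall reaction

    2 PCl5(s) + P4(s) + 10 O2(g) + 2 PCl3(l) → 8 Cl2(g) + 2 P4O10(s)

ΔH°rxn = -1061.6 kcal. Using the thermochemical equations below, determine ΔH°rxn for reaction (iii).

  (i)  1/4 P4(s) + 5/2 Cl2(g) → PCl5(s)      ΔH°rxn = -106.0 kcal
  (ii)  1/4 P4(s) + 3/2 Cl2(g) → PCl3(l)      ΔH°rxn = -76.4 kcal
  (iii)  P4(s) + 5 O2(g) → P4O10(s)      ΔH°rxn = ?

ΔH°rxn = -713.2 kcal

(i) reversed and × 2: (-2)·(-106.0) = +212.0 kcal
(ii) reversed and × 2: (-2)·(-76.4) = +152.8 kcal
(iii) × 2: contributes 2·x
-1061.6 = (+212.0) + (+152.8) + 2·x
x = (-1061.6 − (+364.8)) / (2) = -713.2 kcal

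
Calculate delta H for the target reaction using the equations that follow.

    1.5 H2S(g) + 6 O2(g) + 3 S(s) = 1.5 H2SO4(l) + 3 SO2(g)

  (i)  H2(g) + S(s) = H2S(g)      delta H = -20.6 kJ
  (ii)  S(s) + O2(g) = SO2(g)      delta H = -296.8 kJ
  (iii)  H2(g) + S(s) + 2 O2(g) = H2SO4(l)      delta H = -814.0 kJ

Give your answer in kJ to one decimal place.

delta H = -2080.5 kJ

(i) reversed and × 3/2: (-3/2)·(-20.6) = +30.9 kJ
(ii) × 3: (3)·(-296.8) = -890.4 kJ
(iii) × 3/2: (3/2)·(-814.0) = -1221.0 kJ
Combining the equations, delta H = (-3/2)·(-20.6) + (3)·(-296.8) + (3/2)·(-814.0) = -2080.5 kJ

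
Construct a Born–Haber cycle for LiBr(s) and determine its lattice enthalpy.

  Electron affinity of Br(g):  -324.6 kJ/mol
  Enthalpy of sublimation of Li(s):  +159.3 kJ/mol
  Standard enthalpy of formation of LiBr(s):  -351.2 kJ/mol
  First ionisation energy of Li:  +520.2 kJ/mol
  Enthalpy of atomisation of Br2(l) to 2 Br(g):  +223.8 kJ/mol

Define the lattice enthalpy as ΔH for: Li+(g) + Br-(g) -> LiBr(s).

U = -818.0 kJ/mol

ΔHf° = 1·ΔHsub + 1·(ΣIE) + 1/2·D(Br2) + 1·EA + U
-351.2 = 1·(+159.3) + 1·(+520.2) + 1/2·(+223.8) + 1·(-324.6) + U
U = -351.2 − (+466.8) = -818.0 kJ/mol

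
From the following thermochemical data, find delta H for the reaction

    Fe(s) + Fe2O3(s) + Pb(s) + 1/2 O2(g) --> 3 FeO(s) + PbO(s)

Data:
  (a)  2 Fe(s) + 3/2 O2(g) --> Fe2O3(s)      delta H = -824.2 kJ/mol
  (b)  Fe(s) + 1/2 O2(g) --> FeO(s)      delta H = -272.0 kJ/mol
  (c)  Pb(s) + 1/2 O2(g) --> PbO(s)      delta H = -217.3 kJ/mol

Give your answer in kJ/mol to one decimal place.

delta H = -209.1 kJ/mol

(a) reversed: +824.2 kJ/mol
(b) × 3: (3)·(-272.0) = -816.0 kJ/mol
(c) as written: -217.3 kJ/mol
Combining the equations, delta H = (+824.2) + (-816.0) + (-217.3) = -209.1 kJ/mol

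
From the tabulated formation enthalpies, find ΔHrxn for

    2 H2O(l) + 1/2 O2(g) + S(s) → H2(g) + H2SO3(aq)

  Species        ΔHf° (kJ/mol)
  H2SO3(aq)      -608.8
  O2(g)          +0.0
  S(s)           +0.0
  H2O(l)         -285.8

ΔHrxn = -37.2 kJ/mol

Products: 1·(+0.0) + 1·(-608.8) = -608.8
Reactants: 2·(-285.8) + 1/2·(+0.0) + 1·(+0.0) = -571.6
ΔHrxn = (-608.8) − (-571.6) = -37.2 kJ/mol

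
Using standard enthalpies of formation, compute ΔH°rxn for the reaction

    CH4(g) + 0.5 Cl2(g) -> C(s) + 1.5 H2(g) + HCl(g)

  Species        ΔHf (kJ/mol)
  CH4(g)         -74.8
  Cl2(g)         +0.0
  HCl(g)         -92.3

ΔH°rxn = Σ nΔHf°(products) − Σ nΔHf°(reactants).
Products: 1·(+0.0) + 3/2·(+0.0) + 1·(-92.3) = -92.3
Reactants: 1·(-74.8) + 1/2·(+0.0) = -74.8
ΔH°rxn = (-92.3) − (-74.8) = -17.5 kJ/mol

ΔH°rxn = -17.5 kJ/mol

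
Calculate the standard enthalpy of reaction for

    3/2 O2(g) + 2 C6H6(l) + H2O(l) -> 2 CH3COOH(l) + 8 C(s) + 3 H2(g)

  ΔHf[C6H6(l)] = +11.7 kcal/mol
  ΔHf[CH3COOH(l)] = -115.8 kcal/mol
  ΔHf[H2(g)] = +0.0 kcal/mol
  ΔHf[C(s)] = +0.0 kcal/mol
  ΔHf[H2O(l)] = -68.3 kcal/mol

ΔHrxn = -186.7 kcal/mol

Products: 2·(-115.8) + 8·(+0.0) + 3·(+0.0) = -231.6
Reactants: 3/2·(+0.0) + 2·(+11.7) + 1·(-68.3) = -44.9
ΔHrxn = (-231.6) − (-44.9) = -186.7 kcal/mol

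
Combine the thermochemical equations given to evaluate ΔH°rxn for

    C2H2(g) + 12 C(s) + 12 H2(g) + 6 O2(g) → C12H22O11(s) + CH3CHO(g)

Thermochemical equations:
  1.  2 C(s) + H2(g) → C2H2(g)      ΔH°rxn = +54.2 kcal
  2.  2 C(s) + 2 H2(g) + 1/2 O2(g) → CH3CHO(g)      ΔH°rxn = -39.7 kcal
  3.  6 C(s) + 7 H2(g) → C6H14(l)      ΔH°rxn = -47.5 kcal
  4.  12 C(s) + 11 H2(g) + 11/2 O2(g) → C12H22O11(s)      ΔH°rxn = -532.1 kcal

ΔH°rxn = -626.0 kcal

eq. 1 reversed: -54.2 kcal
eq. 2 as written: -39.7 kcal
eq. 3: not needed.
eq. 4 as written: -532.1 kcal
By Hess's law, ΔH°rxn = (-1)·(+54.2) + (1)·(-39.7) + (1)·(-532.1) = -626.0 kcal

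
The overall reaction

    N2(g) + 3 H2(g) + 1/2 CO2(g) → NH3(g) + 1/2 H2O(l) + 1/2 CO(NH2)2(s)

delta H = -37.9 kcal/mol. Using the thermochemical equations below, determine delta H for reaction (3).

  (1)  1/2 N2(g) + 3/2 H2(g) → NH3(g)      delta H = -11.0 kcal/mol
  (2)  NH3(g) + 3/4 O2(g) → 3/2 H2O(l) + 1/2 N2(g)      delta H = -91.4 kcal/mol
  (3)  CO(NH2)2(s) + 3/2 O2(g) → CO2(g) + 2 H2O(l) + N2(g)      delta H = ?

(1) × 2: (2)·(-11.0) = -22.0 kcal/mol
(2) as written: -91.4 kcal/mol
(3) reversed and × 1/2: contributes −1/2·x
-37.9 = (-22.0) + (-91.4) − 1/2·x
x = (-37.9 − (-113.4)) / (-1/2) = -151.0 kcal/mol

delta H = -151.0 kcal/mol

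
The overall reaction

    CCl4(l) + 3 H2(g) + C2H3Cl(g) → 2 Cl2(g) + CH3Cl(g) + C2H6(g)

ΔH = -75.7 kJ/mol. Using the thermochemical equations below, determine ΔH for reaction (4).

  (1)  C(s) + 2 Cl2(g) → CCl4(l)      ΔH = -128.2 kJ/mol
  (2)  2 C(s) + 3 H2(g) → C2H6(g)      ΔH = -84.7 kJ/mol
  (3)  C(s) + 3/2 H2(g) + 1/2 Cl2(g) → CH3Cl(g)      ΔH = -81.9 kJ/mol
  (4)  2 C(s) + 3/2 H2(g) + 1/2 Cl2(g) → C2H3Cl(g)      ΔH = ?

ΔH = 37.3 kJ/mol

(1) reversed (CCl4(l) must end up as a reactant): +128.2 kJ/mol
(2) as written (C2H6(g) already on the product side): -84.7 kJ/mol
(3) as written (CH3Cl(g) already on the product side): -81.9 kJ/mol
(4) reversed (C2H3Cl(g) must end up as a reactant): contributes −x
-75.7 = (+128.2) + (-84.7) + (-81.9) − x
x = (-75.7 − (-38.4)) / (-1) = 37.3 kJ/mol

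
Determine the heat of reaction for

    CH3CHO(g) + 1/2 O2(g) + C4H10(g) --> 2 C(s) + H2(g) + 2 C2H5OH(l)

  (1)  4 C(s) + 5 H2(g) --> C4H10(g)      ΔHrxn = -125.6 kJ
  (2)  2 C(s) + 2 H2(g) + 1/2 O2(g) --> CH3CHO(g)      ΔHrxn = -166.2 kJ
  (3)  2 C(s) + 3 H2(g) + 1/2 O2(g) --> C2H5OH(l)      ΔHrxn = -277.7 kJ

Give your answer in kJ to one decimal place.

(1) reversed (reverse to put C4H10(g) on the reactant side): +125.6 kJ
(2) reversed (reverse to put CH3CHO(g) on the reactant side): +166.2 kJ
(3) × 2 (scale by 2 for the 2 C2H5OH(l)): (2)·(-277.7) = -555.4 kJ
ΔHrxn = (+125.6) + (+166.2) + (-555.4) = -263.6 kJ

ΔHrxn = -263.6 kJ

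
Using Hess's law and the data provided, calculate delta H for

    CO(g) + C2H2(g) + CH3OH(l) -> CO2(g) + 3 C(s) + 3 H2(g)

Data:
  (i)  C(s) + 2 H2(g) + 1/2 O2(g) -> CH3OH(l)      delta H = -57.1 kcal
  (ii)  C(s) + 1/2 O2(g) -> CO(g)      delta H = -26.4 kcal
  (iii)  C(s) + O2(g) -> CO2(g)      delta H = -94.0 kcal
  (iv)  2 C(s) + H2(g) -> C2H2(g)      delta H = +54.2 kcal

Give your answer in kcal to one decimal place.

delta H = -64.7 kcal

(i) reversed: +57.1 kcal
(ii) reversed: +26.4 kcal
(iii) as written: -94.0 kcal
(iv) reversed: -54.2 kcal
delta H = (-1)·(-57.1) + (-1)·(-26.4) + (1)·(-94.0) + (-1)·(+54.2) = -64.7 kcal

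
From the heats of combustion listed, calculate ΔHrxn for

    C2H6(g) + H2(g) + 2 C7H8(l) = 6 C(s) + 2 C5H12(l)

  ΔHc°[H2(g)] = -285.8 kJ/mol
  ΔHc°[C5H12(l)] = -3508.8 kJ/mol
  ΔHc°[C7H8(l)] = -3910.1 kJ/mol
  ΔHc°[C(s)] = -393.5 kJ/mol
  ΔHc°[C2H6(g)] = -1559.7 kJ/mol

ΔHrxn = -287.1 kJ/mol

Using ΔH = Σ nΔHc°(reactants) − Σ nΔHc°(products):
= [1·(-1559.7) + 1·(-285.8) + 2·(-3910.1)] − [6·(-393.5) + 2·(-3508.8)]
= -287.1 kJ/mol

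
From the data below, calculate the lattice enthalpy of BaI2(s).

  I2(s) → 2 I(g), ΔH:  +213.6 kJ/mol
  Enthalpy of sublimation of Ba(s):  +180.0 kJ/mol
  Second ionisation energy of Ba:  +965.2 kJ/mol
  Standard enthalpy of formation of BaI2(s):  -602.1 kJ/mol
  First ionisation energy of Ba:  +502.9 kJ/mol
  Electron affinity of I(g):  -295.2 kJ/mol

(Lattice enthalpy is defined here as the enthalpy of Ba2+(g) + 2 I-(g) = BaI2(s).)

ΔHf° = 1·ΔHsub + 1·(ΣIE) + 1·D(I2) + 2·EA + U
-602.1 = 1·(+180.0) + 1·(+1468.1) + 1·(+213.6) + 2·(-295.2) + U
U = -602.1 − (+1271.3) = -1873.4 kJ/mol

U = -1873.4 kJ/mol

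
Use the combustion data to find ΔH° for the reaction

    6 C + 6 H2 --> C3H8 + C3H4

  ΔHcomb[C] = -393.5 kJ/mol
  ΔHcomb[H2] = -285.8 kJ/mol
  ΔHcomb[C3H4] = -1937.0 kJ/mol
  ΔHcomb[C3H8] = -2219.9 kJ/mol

ΔH° = 81.1 kJ/mol

Using ΔH = Σ nΔHc°(reactants) − Σ nΔHc°(products):
= [6·(-393.5) + 6·(-285.8)] − [1·(-2219.9) + 1·(-1937.0)]
= 81.1 kJ/mol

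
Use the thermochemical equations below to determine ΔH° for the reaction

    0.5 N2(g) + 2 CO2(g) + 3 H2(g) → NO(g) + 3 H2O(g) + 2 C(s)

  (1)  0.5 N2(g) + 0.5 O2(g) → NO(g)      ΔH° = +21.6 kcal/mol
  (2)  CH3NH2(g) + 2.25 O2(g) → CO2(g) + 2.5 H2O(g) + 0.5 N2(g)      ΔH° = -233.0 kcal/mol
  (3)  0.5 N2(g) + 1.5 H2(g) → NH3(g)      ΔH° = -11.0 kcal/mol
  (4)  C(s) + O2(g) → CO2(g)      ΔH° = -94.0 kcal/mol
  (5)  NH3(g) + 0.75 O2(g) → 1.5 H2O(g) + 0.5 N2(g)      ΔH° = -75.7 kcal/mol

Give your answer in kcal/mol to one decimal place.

ΔH° = 36.2 kcal/mol

(1) as written (NO(g) already on the product side): +21.6 kcal/mol
(2): not needed (CH3NH2(g) appears nowhere else).
(3) × 2 (scale by 2 for the 3 H2(g)): (2)·(-11.0) = -22.0 kcal/mol
(4) reversed and × 2 (C(s) must end up as a product; scale by 2 for the 2 C(s)): (-2)·(-94.0) = +188.0 kcal/mol
(5) × 2: (2)·(-75.7) = -151.4 kcal/mol
Combining the equations, ΔH° = (1)·(+21.6) + (2)·(-11.0) + (-2)·(-94.0) + (2)·(-75.7) = 36.2 kcal/mol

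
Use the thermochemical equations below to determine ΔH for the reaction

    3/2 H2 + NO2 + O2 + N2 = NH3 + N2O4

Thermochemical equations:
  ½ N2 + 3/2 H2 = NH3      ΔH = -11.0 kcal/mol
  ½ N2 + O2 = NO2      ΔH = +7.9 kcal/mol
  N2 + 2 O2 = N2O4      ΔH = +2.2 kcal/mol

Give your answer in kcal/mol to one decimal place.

ΔH = -16.7 kcal/mol

equation 1 as written: -11.0 kcal/mol
equation 2 reversed: -7.9 kcal/mol
equation 3 as written: +2.2 kcal/mol
Since enthalpy is a state function, ΔH = (1)·(-11.0) + (-1)·(+7.9) + (1)·(+2.2) = -16.7 kcal/mol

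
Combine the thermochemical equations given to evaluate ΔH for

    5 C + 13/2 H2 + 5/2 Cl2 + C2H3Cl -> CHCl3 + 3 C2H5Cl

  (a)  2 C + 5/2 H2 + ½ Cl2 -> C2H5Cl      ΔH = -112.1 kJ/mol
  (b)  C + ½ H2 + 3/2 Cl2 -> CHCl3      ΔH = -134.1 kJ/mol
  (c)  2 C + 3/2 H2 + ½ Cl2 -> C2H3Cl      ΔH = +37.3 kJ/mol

(a) × 3 (×3 to match 3 C2H5Cl in the target): (3)·(-112.1) = -336.3 kJ/mol
(b) as written (CHCl3 already on the product side): -134.1 kJ/mol
(c) reversed (C2H3Cl must end up as a reactant): -37.3 kJ/mol
Combining the equations, ΔH = (3)·(-112.1) + (1)·(-134.1) + (-1)·(+37.3) = -507.7 kJ/mol

ΔH = -507.7 kJ/mol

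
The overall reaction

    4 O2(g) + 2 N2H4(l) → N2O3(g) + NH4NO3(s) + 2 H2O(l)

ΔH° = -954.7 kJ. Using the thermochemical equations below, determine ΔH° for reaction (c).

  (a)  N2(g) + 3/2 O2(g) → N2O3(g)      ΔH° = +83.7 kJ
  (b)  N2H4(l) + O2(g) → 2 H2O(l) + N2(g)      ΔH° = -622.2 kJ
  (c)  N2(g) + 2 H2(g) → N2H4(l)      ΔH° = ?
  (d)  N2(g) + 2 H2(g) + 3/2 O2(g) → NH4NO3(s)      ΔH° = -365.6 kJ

ΔH° = 50.6 kJ

(a) as written (N2O3(g) already on the product side): +83.7 kJ
(b) as written (H2O(l) already on the product side): -622.2 kJ
(c) reversed: contributes −x
(d) as written (NH4NO3(s) already on the product side): -365.6 kJ
-954.7 = (+83.7) + (-622.2) + (-365.6) − x
x = (-954.7 − (-904.1)) / (-1) = 50.6 kJ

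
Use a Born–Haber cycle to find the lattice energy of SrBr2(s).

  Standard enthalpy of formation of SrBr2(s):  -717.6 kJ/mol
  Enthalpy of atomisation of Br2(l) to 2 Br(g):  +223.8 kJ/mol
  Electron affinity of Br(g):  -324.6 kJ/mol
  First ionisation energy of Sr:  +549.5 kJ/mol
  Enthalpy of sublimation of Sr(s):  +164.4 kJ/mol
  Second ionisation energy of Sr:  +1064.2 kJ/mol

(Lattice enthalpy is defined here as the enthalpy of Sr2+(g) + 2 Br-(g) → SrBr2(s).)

ΔHf° = 1·ΔHsub + 1·(ΣIE) + 1·D(Br2) + 2·EA + U
-717.6 = 1·(+164.4) + 1·(+1613.7) + 1·(+223.8) + 2·(-324.6) + U
U = -717.6 − (+1352.7) = -2070.3 kJ/mol

U = -2070.3 kJ/mol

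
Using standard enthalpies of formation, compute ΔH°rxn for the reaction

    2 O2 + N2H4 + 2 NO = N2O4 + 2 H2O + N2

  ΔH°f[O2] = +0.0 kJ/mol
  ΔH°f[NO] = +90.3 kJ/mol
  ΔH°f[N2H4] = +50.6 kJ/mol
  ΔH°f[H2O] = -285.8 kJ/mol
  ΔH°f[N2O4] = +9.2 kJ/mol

ΔH°rxn = -793.6 kJ/mol

Products: 1·(+9.2) + 2·(-285.8) + 1·(+0.0) = -562.4
Reactants: 2·(+0.0) + 1·(+50.6) + 2·(+90.3) = +231.2
ΔH°rxn = (-562.4) − (+231.2) = -793.6 kJ/mol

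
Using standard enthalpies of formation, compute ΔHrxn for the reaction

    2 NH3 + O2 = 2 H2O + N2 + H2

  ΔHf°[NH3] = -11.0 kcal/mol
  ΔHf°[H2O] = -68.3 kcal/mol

ΔHrxn = -114.6 kcal/mol

Products: 2·(-68.3) + 1·(+0.0) + 1·(+0.0) = -136.6
Reactants: 2·(-11.0) + 1·(+0.0) = -22.0
ΔHrxn = (-136.6) − (-22.0) = -114.6 kcal/mol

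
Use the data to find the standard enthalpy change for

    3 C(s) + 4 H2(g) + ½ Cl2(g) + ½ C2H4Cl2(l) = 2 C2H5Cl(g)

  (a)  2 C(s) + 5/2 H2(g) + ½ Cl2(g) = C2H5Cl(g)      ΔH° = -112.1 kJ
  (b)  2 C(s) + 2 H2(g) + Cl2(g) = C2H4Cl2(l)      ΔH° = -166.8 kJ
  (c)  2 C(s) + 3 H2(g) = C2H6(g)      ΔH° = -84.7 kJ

ΔH° = -140.8 kJ

(a) × 2 (×2 to match 2 C2H5Cl(g) in the target): (2)·(-112.1) = -224.2 kJ
(b) reversed and × 1/2 (C2H4Cl2(l) must end up as a reactant; ×1/2 to match 1/2 C2H4Cl2(l) in the target): (-1/2)·(-166.8) = +83.4 kJ
(c): not needed (C2H6(g) appears nowhere else).
Combining the equations, ΔH° = (2)·(-112.1) + (-1/2)·(-166.8) = -140.8 kJ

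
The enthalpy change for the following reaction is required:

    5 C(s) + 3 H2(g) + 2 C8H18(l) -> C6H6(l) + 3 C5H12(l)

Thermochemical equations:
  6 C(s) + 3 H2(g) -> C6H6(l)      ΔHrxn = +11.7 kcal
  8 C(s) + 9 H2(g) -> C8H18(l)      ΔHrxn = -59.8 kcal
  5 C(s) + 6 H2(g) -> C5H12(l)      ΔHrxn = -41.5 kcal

ΔHrxn = 6.8 kcal

equation 1 as written (C6H6(l) already on the product side): +11.7 kcal
equation 2 reversed and × 2 (C8H18(l) must end up as a reactant; ×2 to match 2 C8H18(l) in the target): (-2)·(-59.8) = +119.6 kcal
equation 3 × 3 (scale by 3 for the 3 C5H12(l)): (3)·(-41.5) = -124.5 kcal
Summing the manipulated equations, ΔHrxn = (1)·(+11.7) + (-2)·(-59.8) + (3)·(-41.5) = 6.8 kcal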